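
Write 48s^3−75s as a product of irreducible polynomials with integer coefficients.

3s(4s+5)(4s−5)

Factor out 3s, leaving 16s^2−25, which is a difference of two squares.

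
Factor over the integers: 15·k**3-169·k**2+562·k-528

Testing divisors of the constant over divisors of the leading coefficient, k = 6 is a root, so (k-6) divides it; the quotient is 15·k**2-79·k+88.
The remaining quadratic factors as (5·k-8)(3·k-11).

(3·k-11)·(5·k-8)·(k-6)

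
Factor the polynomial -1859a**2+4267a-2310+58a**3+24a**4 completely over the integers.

(4a-7)(6a-5)(a+11)(a-6)

Among the possible rational roots, a = 6 is a root, giving the factor (a-6) and quotient 24a**3+202a**2-647a+385.
Next, a = -11 is a root, giving the factor (a+11) and quotient 24a**2-62a+35.
The remaining quadratic factors as (6a-5)(4a-7).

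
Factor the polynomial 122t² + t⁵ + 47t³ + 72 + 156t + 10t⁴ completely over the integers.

(t + 1)(t + 2)(t + 3)(t² + 4t + 12)

Trying the rational-root candidates, t = −2 is a root, so (t + 2) is a factor; dividing leaves t⁴ + 8t³ + 31t² + 60t + 36.
Continuing, t = −3 is a root, so (t + 3) divides it; the quotient is t³ + 5t² + 16t + 12.
Then t = −1 is a root, so (t + 1) divides it; the quotient is t² + 4t + 12.
The quadratic t² + 4t + 12 has discriminant −32 < 0 and is irreducible over ℤ.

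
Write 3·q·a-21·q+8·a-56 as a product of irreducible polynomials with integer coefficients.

Group as (3·q·a-21·q) + (8·a-56) = 3·q·(a-7) + 8·(a-7).
Both groups share the factor (a-7).

(3·q+8)·(a-7)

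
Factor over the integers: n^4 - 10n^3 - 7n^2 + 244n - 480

(n + 5)(n - 3)(n - 4)(n - 8)

Trying the rational-root candidates, n = 4 is a root, so (n - 4) is a factor; dividing leaves n^3 - 6n^2 - 31n + 120.
Next, n = 3 is a root, so (n - 3) is a factor; dividing leaves n^2 - 3n - 40.
The remaining quadratic factors as (n + 5)(n - 8).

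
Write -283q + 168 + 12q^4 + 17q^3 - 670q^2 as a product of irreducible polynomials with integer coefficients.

Among the possible rational roots, q = -8 is a root, so (q + 8) divides it; the quotient is 12q^3 - 79q^2 - 38q + 21.
Then q = -3/4 is a root, giving the factor (4q + 3) and quotient 3q^2 - 22q + 7.
The remaining quadratic factors as (q - 7)(3q - 1).

(3q - 1)(4q + 3)(q + 8)(q - 7)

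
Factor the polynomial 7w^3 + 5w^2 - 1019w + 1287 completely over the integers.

(7w - 9)(w + 13)(w - 11)

Trying the rational-root candidates, w = 9/7 is a root, giving the factor (7w - 9) and quotient w^2 + 2w - 143.
The remaining quadratic factors as (w + 13)(w - 11).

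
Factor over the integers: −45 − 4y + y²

Two integers with product −45 and sum −4 are −9 and 5.

(y + 5)(y − 9)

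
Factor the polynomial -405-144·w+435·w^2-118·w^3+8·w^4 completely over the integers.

(2·w-3)·(4·w+3)·(w-5)·(w-9)

Testing divisors of the constant over divisors of the leading coefficient, w = 9 is a root, so (w-9) is a factor; dividing leaves 8·w^3-46·w^2+21·w+45.
Then w = 3/2 is a root, so (2·w-3) divides it; the quotient is 4·w^2-17·w-15.
The remaining quadratic factors as (w-5)(4·w+3).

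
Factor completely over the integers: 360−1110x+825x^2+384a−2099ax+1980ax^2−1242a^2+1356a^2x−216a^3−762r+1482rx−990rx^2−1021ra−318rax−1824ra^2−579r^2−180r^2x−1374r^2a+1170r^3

(6r−12a−5)(15r+2a−15x+12)(13r+9a+11x−6)

Group: 6r(195r^2+161ra−30rx+66r+18a^2−113ax+96a−165x^2+222x−72) + (−12a−5)(195r^2+161ra−30rx+66r+18a^2−113ax+96a−165x^2+222x−72); both groups contain (195r^2+161ra−30rx+66r+18a^2−113ax+96a−165x^2+222x−72), so (6r−12a−5) is a factor with cofactor 195r^2+161ra−30rx+66r+18a^2−113ax+96a−165x^2+222x−72.
The cofactor groups again: 195r^2+161ra−30rx+66r+18a^2−113ax+96a−165x^2+222x−72 = 13r(15r+2a−15x+12) + (9a+11x−6)(15r+2a−15x+12); both groups contain (15r+2a−15x+12), giving (13r+9a+11x−6)(15r+2a−15x+12).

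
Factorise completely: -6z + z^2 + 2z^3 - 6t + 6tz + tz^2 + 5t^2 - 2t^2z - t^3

Group: t(-t^2 - tz + 5t + 2z^2 + z - 6) + z(-t^2 - tz + 5t + 2z^2 + z - 6); both groups contain (-t^2 - tz + 5t + 2z^2 + z - 6), so (t + z) is a factor with cofactor -t^2 - tz + 5t + 2z^2 + z - 6.
The cofactor groups again: -t^2 - tz + 5t + 2z^2 + z - 6 = -t(t - z - 2) + (-2z + 3)(t - z - 2); both groups contain (t - z - 2), giving -(t + 2z - 3)(t - z - 2).

-(t + 2z - 3)(t + z)(t - z - 2)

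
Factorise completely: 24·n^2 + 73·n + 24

Need a pair with product 24·24 = 576 and sum 73: that's 9 and 64.
Split the middle term: 24·n^2 + 9·n + 64·n + 24 = 3·n·(8·n + 3) + 8·(8·n + 3).

(3·n + 8)·(8·n + 3)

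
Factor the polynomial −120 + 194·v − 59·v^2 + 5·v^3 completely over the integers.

(5·v − 4)·(v − 5)·(v − 6)

By the rational root theorem, v = 6 is a root, giving the factor (v − 6) and quotient 5·v^2 − 29·v + 20.
The remaining quadratic factors as (v − 5)(5·v − 4).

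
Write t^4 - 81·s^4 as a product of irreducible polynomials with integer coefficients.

Write as (t^2)² − (9·s^2)², then factor t^2 - 9·s^2 once more.

(t - 3·s)·(t + 3·s)·(t^2 + 9·s^2)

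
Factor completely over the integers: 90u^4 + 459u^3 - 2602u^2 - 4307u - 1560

(3u - 13)(5u + 3)(6u + 5)(u + 8)

Trying the rational-root candidates, u = -3/5 is a root, so (5u + 3) is a factor; dividing leaves 18u^3 + 81u^2 - 569u - 520.
Continuing, u = -8 is a root, so (u + 8) divides it; the quotient is 18u^2 - 63u - 65.
The remaining quadratic factors as (3u - 13)(6u + 5).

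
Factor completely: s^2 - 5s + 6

Two integers with product 6 and sum -5 are -3 and -2.

(s - 2)(s - 3)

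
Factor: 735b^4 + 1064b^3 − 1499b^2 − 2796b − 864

By the rational root theorem, b = −4/3 is a root, so (3b + 4) divides it; the quotient is 245b^3 + 28b^2 − 537b − 216.
Then b = 8/5 is a root, giving the factor (5b − 8) and quotient 49b^2 + 84b + 27.
The remaining quadratic factors as (7b + 3)(7b + 9).

(3b + 4)(5b − 8)(7b + 3)(7b + 9)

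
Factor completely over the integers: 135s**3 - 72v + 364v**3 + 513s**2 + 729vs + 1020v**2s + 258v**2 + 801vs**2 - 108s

Group: 2v(182v**2 + 237vs + 129v + 45s**2 + 171s - 36) + 3s(182v**2 + 237vs + 129v + 45s**2 + 171s - 36); both groups contain (182v**2 + 237vs + 129v + 45s**2 + 171s - 36), so (2v + 3s) is a factor with cofactor 182v**2 + 237vs + 129v + 45s**2 + 171s - 36.
The cofactor groups again: 182v**2 + 237vs + 129v + 45s**2 + 171s - 36 = 14v(13v + 3s + 12) + (15s - 3)(13v + 3s + 12); both groups contain (13v + 3s + 12), giving (14v + 15s - 3)(13v + 3s + 12).

(14v + 15s - 3)(13v + 3s + 12)(2v + 3s)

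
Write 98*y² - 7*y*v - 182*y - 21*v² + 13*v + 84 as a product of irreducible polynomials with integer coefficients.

(14*y - 7*v - 12)*(7*y + 3*v - 7)

Group: 7*y*(14*y - 7*v - 12) + (3*v - 7)*(14*y - 7*v - 12); both groups contain (14*y - 7*v - 12).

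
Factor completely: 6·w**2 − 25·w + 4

Need a pair with product 6·4 = 24 and sum −25: that's −24 and −1.
Split the middle term: 6·w**2 − 24·w − w + 4 = 6·w·(w − 4) − (w − 4).

(6·w − 1)·(w − 4)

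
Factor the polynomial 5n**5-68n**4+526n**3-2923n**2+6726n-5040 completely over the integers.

(5n-8)(n-2)(n-7)(n**2-3n+45)

By the rational root theorem, n = 7 is a root, so (n-7) is a factor; dividing leaves 5n**4-33n**3+295n**2-858n+720.
Continuing, n = 8/5 is a root, giving the factor (5n-8) and quotient n**3-5n**2+51n-90.
Continuing, n = 2 is a root, so (n-2) divides it; the quotient is n**2-3n+45.
The quadratic n**2-3n+45 has discriminant -171 < 0 and is irreducible over ℤ.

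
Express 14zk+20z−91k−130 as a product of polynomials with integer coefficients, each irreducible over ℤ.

Group as (14zk+20z) + (−91k−130) = 2z(7k+10) − 13(7k+10).
Both groups share the factor (7k+10).

(2z−13)(7k+10)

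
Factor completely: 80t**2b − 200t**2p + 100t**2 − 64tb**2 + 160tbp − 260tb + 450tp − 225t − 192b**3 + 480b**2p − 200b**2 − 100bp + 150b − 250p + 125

(4t − 8b − 5)(4b − 10p + 5)(5t + 6b − 5)

Group: 4t(20tb − 50tp + 25t + 24b**2 − 60bp + 10b + 50p − 25) + (−8b − 5)(20tb − 50tp + 25t + 24b**2 − 60bp + 10b + 50p − 25); both groups contain (20tb − 50tp + 25t + 24b**2 − 60bp + 10b + 50p − 25), so (4t − 8b − 5) is a factor with cofactor 20tb − 50tp + 25t + 24b**2 − 60bp + 10b + 50p − 25.
The cofactor groups again: 20tb − 50tp + 25t + 24b**2 − 60bp + 10b + 50p − 25 = 4b(5t + 6b − 5) + (−10p + 5)(5t + 6b − 5); both groups contain (5t + 6b − 5), giving (4b − 10p + 5)(5t + 6b − 5).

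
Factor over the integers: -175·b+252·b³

Pull out the common factor 7·b; 36·b²-25 is a difference of squares.

7·b·(6·b+5)·(6·b-5)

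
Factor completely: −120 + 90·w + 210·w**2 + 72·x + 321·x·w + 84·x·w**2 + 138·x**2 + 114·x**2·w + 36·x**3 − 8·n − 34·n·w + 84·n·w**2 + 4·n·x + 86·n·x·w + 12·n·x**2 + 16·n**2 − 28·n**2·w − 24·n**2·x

−(2·n + 2·x + 5)·(2·n − 3·x − 6·w − 6)·(6·x + 7·w − 4)

Group: 2·n·(−12·n·x − 14·n·w + 8·n − 12·x**2 − 14·x·w − 22·x − 35·w + 20) + (−3·x − 6·w − 6)·(−12·n·x − 14·n·w + 8·n − 12·x**2 − 14·x·w − 22·x − 35·w + 20); both groups contain (−12·n·x − 14·n·w + 8·n − 12·x**2 − 14·x·w − 22·x − 35·w + 20), so (2·n − 3·x − 6·w − 6) is a factor with cofactor −12·n·x − 14·n·w + 8·n − 12·x**2 − 14·x·w − 22·x − 35·w + 20.
The cofactor groups again: −12·n·x − 14·n·w + 8·n − 12·x**2 − 14·x·w − 22·x − 35·w + 20 = −6·x·(2·n + 2·x + 5) + (−7·w + 4)·(2·n + 2·x + 5); both groups contain (2·n + 2·x + 5), giving −(6·x + 7·w − 4)·(2·n + 2·x + 5).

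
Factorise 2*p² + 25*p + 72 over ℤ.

Need a pair with product 2·72 = 144 and sum 25: that's 16 and 9.
Split the middle term: 2*p² + 16*p + 9*p + 72 = 2*p*(p + 8) + 9*(p + 8).

(2*p + 9)*(p + 8)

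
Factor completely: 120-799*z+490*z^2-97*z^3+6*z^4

(6*z-1)*(z-3)*(z-5)*(z-8)

Among the possible rational roots, z = 1/6 is a root, giving the factor (6*z-1) and quotient z^3-16*z^2+79*z-120.
Then z = 5 is a root, giving the factor (z-5) and quotient z^2-11*z+24.
The remaining quadratic factors as (z-3)(z-8).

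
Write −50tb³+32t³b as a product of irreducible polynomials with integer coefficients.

2bt(4t−5b)(4t+5b)

Pull out the common factor 2tb; 16t²−25b² is a difference of squares.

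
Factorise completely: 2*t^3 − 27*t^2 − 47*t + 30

Among the possible rational roots, t = 1/2 is a root, so (2*t − 1) divides it; the quotient is t^2 − 13*t − 30.
The remaining quadratic factors as (t + 2)(t − 15).

(2*t − 1)*(t + 2)*(t − 15)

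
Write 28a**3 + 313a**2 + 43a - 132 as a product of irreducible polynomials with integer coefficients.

(4a + 3)(7a - 4)(a + 11)

By the rational root theorem, a = -3/4 is a root, giving the factor (4a + 3) and quotient 7a**2 + 73a - 44.
The remaining quadratic factors as (a + 11)(7a - 4).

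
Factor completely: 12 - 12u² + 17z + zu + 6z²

Group: 3z(2z + 3u + 3) + (-4u + 4)(2z + 3u + 3); both groups contain (2z + 3u + 3).

(3z - 4u + 4)(2z + 3u + 3)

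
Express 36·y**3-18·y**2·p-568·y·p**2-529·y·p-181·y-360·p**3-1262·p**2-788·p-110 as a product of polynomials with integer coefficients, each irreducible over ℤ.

Group: 6·y·(6·y**2-7·y·p-11·y-90·p**2-68·p-10) + (4·p+11)·(6·y**2-7·y·p-11·y-90·p**2-68·p-10); both groups contain (6·y**2-7·y·p-11·y-90·p**2-68·p-10), so (6·y+4·p+11) is a factor with cofactor 6·y**2-7·y·p-11·y-90·p**2-68·p-10.
The cofactor groups again: 6·y**2-7·y·p-11·y-90·p**2-68·p-10 = 2·y·(3·y+10·p+2) + (-9·p-5)·(3·y+10·p+2); both groups contain (3·y+10·p+2), giving (2·y-9·p-5)·(3·y+10·p+2).

(2·y-9·p-5)·(3·y+10·p+2)·(6·y+4·p+11)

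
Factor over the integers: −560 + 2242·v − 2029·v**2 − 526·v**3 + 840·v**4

Trying the rational-root candidates, v = 8/7 is a root, so (7·v − 8) divides it; the quotient is 120·v**3 + 62·v**2 − 219·v + 70.
Then v = 5/6 is a root, giving the factor (6·v − 5) and quotient 20·v**2 + 27·v − 14.
The remaining quadratic factors as (4·v + 7)(5·v − 2).

(4·v + 7)·(5·v − 2)·(6·v − 5)·(7·v − 8)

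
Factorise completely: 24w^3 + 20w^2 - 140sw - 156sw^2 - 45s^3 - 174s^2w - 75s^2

Group: 3s(-15s^2 - 28sw + 4w^2) + (6w + 5)(-15s^2 - 28sw + 4w^2); both groups contain (-15s^2 - 28sw + 4w^2), so (3s + 6w + 5) is a factor with cofactor -15s^2 - 28sw + 4w^2.
The cofactor groups again: -15s^2 - 28sw + 4w^2 = -s(15s - 2w) - 2w(15s - 2w); both groups contain (15s - 2w), giving -(s + 2w)(15s - 2w).

-(15s - 2w)(3s + 6w + 5)(s + 2w)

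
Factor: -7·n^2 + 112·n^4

Every term has a factor of 7·n^2. Then 16·n^2 - 1 = (4·n)² − (1)².

7·n^2·(4·n + 1)·(4·n - 1)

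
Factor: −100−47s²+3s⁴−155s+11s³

(3s+5)(s+1)(s+5)(s−4)

Among the possible rational roots, s = 4 is a root, so (s−4) divides it; the quotient is 3s³+23s²+45s+25.
Continuing, s = −5 is a root, so (s+5) is a factor; dividing leaves 3s²+8s+5.
The remaining quadratic factors as (3s+5)(s+1).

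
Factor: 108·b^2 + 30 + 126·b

Pull out the common factor 6, then factor the remaining trinomial.

6·(3·b + 1)·(6·b + 5)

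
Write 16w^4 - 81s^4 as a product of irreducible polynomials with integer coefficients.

Write as (4w^2)² − (9s^2)², then factor 4w^2 - 9s^2 once more.

(2w - 3s)(2w + 3s)(4w^2 + 9s^2)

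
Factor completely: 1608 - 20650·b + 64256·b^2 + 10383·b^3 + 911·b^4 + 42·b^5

(6·b - 1)·(7·b - 1)·(b + 12)·(b^2 + 10·b + 134)

Testing divisors of the constant over divisors of the leading coefficient, b = 1/7 is a root, giving the factor (7·b - 1) and quotient 6·b^4 + 131·b^3 + 1502·b^2 + 9394·b - 1608.
Next, b = 1/6 is a root, so (6·b - 1) is a factor; dividing leaves b^3 + 22·b^2 + 254·b + 1608.
Next, b = -12 is a root, so (b + 12) is a factor; dividing leaves b^2 + 10·b + 134.
The quadratic b^2 + 10·b + 134 has discriminant -436 < 0 and is irreducible over ℤ.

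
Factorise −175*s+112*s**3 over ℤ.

7*s*(4*s+5)*(4*s−5)

Pull out the common factor 7*s; 16*s**2−25 is a difference of squares.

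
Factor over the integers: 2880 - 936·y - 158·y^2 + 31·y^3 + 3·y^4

(3·y - 8)·(y + 12)·(y + 6)·(y - 5)

By the rational root theorem, y = 8/3 is a root, giving the factor (3·y - 8) and quotient y^3 + 13·y^2 - 18·y - 360.
Then y = -6 is a root, so (y + 6) divides it; the quotient is y^2 + 7·y - 60.
The remaining quadratic factors as (y + 12)(y - 5).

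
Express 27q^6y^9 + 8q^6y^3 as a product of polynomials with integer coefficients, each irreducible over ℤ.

Factor out q^6y^3 first: what remains is 27y^6 + 8.
Recognize a sum of cubes with the parts 3y^2 and 2.

q^6y^3(3y^2 + 2)(9y^4 - 6y^2 + 4)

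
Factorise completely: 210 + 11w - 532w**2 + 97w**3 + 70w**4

(2w + 7)(5w + 3)(7w - 5)(w - 2)

Among the possible rational roots, w = -7/2 is a root, so (2w + 7) is a factor; dividing leaves 35w**3 - 74w**2 - 7w + 30.
Continuing, w = 2 is a root, so (w - 2) is a factor; dividing leaves 35w**2 - 4w - 15.
The remaining quadratic factors as (7w - 5)(5w + 3).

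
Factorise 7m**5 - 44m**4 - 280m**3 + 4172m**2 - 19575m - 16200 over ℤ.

(7m + 5)(m + 9)(m - 8)(m**2 - 8m + 45)

Testing divisors of the constant over divisors of the leading coefficient, m = -9 is a root, so (m + 9) divides it; the quotient is 7m**4 - 107m**3 + 683m**2 - 1975m - 1800.
Then m = 8 is a root, so (m - 8) divides it; the quotient is 7m**3 - 51m**2 + 275m + 225.
Then m = -5/7 is a root, so (7m + 5) is a factor; dividing leaves m**2 - 8m + 45.
The quadratic m**2 - 8m + 45 has discriminant -116 < 0 and is irreducible over ℤ.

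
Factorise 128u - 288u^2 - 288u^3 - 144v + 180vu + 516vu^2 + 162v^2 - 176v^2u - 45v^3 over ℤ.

-(5v - 6u - 8)(9v - 8u)(v + 6u - 2)

Group: 9v(-5v^2 - 24vu + 18v + 36u^2 + 36u - 16) - 8u(-5v^2 - 24vu + 18v + 36u^2 + 36u - 16); both groups contain (-5v^2 - 24vu + 18v + 36u^2 + 36u - 16), so (9v - 8u) is a factor with cofactor -5v^2 - 24vu + 18v + 36u^2 + 36u - 16.
The cofactor groups again: -5v^2 - 24vu + 18v + 36u^2 + 36u - 16 = -5v(v + 6u - 2) + (6u + 8)(v + 6u - 2); both groups contain (v + 6u - 2), giving -(5v - 6u - 8)(v + 6u - 2).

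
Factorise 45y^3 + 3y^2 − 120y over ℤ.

3y(3y + 5)(5y − 8)

Pull out the common factor 3y, then factor the remaining trinomial.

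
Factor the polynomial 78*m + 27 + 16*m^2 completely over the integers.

Need a pair with product 16·27 = 432 and sum 78: that's 72 and 6.
Split the middle term: 16*m^2 + 72*m + 6*m + 27 = 8*m*(2*m + 9) + 3*(2*m + 9).

(2*m + 9)*(8*m + 3)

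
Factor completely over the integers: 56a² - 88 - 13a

(7a + 8)(8a - 11)

Need a pair with product 56·(-88) = -4928 and sum -13: that's 64 and -77.
Split the middle term: 56a² + 64a - 77a - 88 = 8a(7a + 8) - 11(7a + 8).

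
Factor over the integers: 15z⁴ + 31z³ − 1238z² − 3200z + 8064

Among the possible rational roots, z = 9 is a root, so (z − 9) is a factor; dividing leaves 15z³ + 166z² + 256z − 896.
Continuing, z = 8/5 is a root, so (5z − 8) is a factor; dividing leaves 3z² + 38z + 112.
The remaining quadratic factors as (z + 8)(3z + 14).

(3z + 14)(5z − 8)(z + 8)(z − 9)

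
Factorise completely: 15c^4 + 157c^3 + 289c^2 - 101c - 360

By the rational root theorem, c = -9/5 is a root, so (5c + 9) divides it; the quotient is 3c^3 + 26c^2 + 11c - 40.
Then c = -8 is a root, so (c + 8) divides it; the quotient is 3c^2 + 2c - 5.
The remaining quadratic factors as (c - 1)(3c + 5).

(3c + 5)(5c + 9)(c + 8)(c - 1)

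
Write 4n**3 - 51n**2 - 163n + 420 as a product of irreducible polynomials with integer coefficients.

By the rational root theorem, n = 15 is a root, so (n - 15) divides it; the quotient is 4n**2 + 9n - 28.
The remaining quadratic factors as (4n - 7)(n + 4).

(4n - 7)(n + 4)(n - 15)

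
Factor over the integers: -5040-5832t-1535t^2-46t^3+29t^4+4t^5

(4t+5)(t+4)(t-7)(t^2+9t+36)

Trying the rational-root candidates, t = -5/4 is a root, so (4t+5) is a factor; dividing leaves t^4+6t^3-19t^2-360t-1008.
Continuing, t = -4 is a root, so (t+4) divides it; the quotient is t^3+2t^2-27t-252.
Then t = 7 is a root, giving the factor (t-7) and quotient t^2+9t+36.
The quadratic t^2+9t+36 has discriminant -63 < 0 and is irreducible over ℤ.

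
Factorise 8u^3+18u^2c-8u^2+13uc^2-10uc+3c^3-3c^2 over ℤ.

(4u+3c)(2u+c)(u+c-1)

Group: u(8u^2+10uc+3c^2) + (c-1)(8u^2+10uc+3c^2); both groups contain (8u^2+10uc+3c^2), so (u+c-1) is a factor with cofactor 8u^2+10uc+3c^2.
The cofactor groups again: 8u^2+10uc+3c^2 = 2u(4u+3c) + c(4u+3c); both groups contain (4u+3c), giving (2u+c)(4u+3c).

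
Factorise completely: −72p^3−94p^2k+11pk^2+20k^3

Group: 4p(−18p^2−pk+4k^2) + 5k(−18p^2−pk+4k^2); both groups contain (−18p^2−pk+4k^2), so (4p+5k) is a factor with cofactor −18p^2−pk+4k^2.
The cofactor groups again: −18p^2−pk+4k^2 = −9p(2p+k) + 4k(2p+k); both groups contain (2p+k), giving −(9p−4k)(2p+k).

−(9p−4k)(4p+5k)(2p+k)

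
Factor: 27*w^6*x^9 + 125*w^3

w^3*(3*w*x^3 + 5)*(9*w^2*x^6 - 15*w*x^3 + 25)

Pull out the common factor w^3, leaving 27*w^3*x^9 + 125.
Recognize a sum of cubes with the parts 3*w*x^3 and 5.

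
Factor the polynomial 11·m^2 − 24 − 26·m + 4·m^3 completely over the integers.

(4·m + 3)·(m + 4)·(m − 2)

By the rational root theorem, m = −3/4 is a root, so (4·m + 3) divides it; the quotient is m^2 + 2·m − 8.
The remaining quadratic factors as (m + 4)(m − 2).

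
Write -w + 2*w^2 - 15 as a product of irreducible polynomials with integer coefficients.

(2*w + 5)*(w - 3)

Need a pair with product 2·(-15) = -30 and sum -1: that's 5 and -6.
Split the middle term: 2*w^2 + 5*w - 6*w - 15 = w*(2*w + 5) - 3*(2*w + 5).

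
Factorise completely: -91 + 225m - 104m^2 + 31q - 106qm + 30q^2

Group: 3q(10q + 8m - 13) + (-13m + 7)(10q + 8m - 13); both groups contain (10q + 8m - 13).

(3q - 13m + 7)(10q + 8m - 13)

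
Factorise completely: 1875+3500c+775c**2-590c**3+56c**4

(2c-15)(4c+5)(7c+5)(c-5)

Among the possible rational roots, c = 15/2 is a root, so (2c-15) divides it; the quotient is 28c**3-85c**2-250c-125.
Then c = -5/4 is a root, so (4c+5) is a factor; dividing leaves 7c**2-30c-25.
The remaining quadratic factors as (7c+5)(c-5).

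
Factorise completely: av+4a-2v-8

(a-2)(v+4)

Group as (av+4a) + (-2v-8) = a(v+4) - 2(v+4).
Both groups share the factor (v+4).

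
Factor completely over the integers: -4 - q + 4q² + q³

By the rational root theorem, q = -1 is a root, so (q + 1) is a factor; dividing leaves q² + 3q - 4.
The remaining quadratic factors as (q + 4)(q - 1).

(q + 1)(q + 4)(q - 1)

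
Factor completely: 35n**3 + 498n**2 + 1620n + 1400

(5n + 14)(7n + 10)(n + 10)

Testing divisors of the constant over divisors of the leading coefficient, n = -14/5 is a root, giving the factor (5n + 14) and quotient 7n**2 + 80n + 100.
The remaining quadratic factors as (n + 10)(7n + 10).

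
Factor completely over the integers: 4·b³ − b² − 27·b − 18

Among the possible rational roots, b = −2 is a root, giving the factor (b + 2) and quotient 4·b² − 9·b − 9.
The remaining quadratic factors as (b − 3)(4·b + 3).

(4·b + 3)·(b + 2)·(b − 3)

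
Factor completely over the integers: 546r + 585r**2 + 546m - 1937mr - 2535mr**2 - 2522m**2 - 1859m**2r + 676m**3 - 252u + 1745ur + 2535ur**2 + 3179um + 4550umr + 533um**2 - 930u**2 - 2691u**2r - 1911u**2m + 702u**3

(13u - 13m + 3)(6u - 13m - 13r)(9u + 4m - 15r - 14)

Group: 6u(117u**2 - 65um - 195ur - 155u - 52m**2 + 195mr + 194m - 45r - 42) + (-13m - 13r)(117u**2 - 65um - 195ur - 155u - 52m**2 + 195mr + 194m - 45r - 42); both groups contain (117u**2 - 65um - 195ur - 155u - 52m**2 + 195mr + 194m - 45r - 42), so (6u - 13m - 13r) is a factor with cofactor 117u**2 - 65um - 195ur - 155u - 52m**2 + 195mr + 194m - 45r - 42.
The cofactor groups again: 117u**2 - 65um - 195ur - 155u - 52m**2 + 195mr + 194m - 45r - 42 = 13u(9u + 4m - 15r - 14) + (-13m + 3)(9u + 4m - 15r - 14); both groups contain (9u + 4m - 15r - 14), giving (13u - 13m + 3)(9u + 4m - 15r - 14).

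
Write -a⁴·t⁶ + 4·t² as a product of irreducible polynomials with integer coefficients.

-t²·(a²·t² + 2)·(a²·t² - 2)

Pull out the common factor t², leaving -a⁴·t⁴ + 4.
Recognize a difference of squares with the parts 2 and a²·t².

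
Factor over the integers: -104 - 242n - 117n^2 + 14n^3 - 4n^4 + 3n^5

Trying the rational-root candidates, n = -1 is a root, so (n + 1) divides it; the quotient is 3n^4 - 7n^3 + 21n^2 - 138n - 104.
Continuing, n = 4 is a root, so (n - 4) divides it; the quotient is 3n^3 + 5n^2 + 41n + 26.
Next, n = -2/3 is a root, so (3n + 2) divides it; the quotient is n^2 + n + 13.
The quadratic n^2 + n + 13 has discriminant -51 < 0 and is irreducible over ℤ.

(3n + 2)(n + 1)(n - 4)(n^2 + n + 13)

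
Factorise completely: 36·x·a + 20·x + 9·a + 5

Group as (36·x·a + 20·x) + (9·a + 5) = 4·x·(9·a + 5) + (9·a + 5).
Both groups share the factor (9·a + 5).

(4·x + 1)·(9·a + 5)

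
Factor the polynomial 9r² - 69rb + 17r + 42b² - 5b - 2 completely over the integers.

Group: 9r(r - 7b + 2) + (-6b - 1)(r - 7b + 2); both groups contain (r - 7b + 2).

(9r - 6b - 1)(r - 7b + 2)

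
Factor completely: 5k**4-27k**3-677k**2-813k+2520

By the rational root theorem, k = -3 is a root, so (k+3) divides it; the quotient is 5k**3-42k**2-551k+840.
Continuing, k = -8 is a root, giving the factor (k+8) and quotient 5k**2-82k+105.
The remaining quadratic factors as (k-15)(5k-7).

(5k-7)(k+3)(k+8)(k-15)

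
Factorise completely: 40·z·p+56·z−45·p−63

Group as (40·z·p+56·z) + (−45·p−63) = 8·z·(5·p+7) − 9·(5·p+7).
Both groups share the factor (5·p+7).

(5·p+7)·(8·z−9)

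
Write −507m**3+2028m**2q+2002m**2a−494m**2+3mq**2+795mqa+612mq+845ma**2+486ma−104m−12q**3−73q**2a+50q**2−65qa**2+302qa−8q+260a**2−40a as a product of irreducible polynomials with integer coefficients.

Group: 13m(−39m**2+159mq+169ma−38m−12q**2−13qa+50q+52a−8) + (q+5a)(−39m**2+159mq+169ma−38m−12q**2−13qa+50q+52a−8); both groups contain (−39m**2+159mq+169ma−38m−12q**2−13qa+50q+52a−8), so (13m+q+5a) is a factor with cofactor −39m**2+159mq+169ma−38m−12q**2−13qa+50q+52a−8.
The cofactor groups again: −39m**2+159mq+169ma−38m−12q**2−13qa+50q+52a−8 = −13m(3m−12q−13a+2) + (q−4)(3m−12q−13a+2); both groups contain (3m−12q−13a+2), giving −(13m−q+4)(3m−12q−13a+2).

−(3m−12q−13a+2)(13m−q+4)(13m+q+5a)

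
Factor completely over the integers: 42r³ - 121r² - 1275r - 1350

Trying the rational-root candidates, r = -9/7 is a root, giving the factor (7r + 9) and quotient 6r² - 25r - 150.
The remaining quadratic factors as (3r + 10)(2r - 15).

(2r - 15)(3r + 10)(7r + 9)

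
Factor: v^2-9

(v+3)·(v-3)

Two integers with product -9 and sum 0 are -3 and 3.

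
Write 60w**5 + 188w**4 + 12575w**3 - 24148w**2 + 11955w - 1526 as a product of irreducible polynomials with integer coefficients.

Testing divisors of the constant over divisors of the leading coefficient, w = 7/6 is a root, giving the factor (6w - 7) and quotient 10w**4 + 43w**3 + 2146w**2 - 1521w + 218.
Continuing, w = 1/2 is a root, so (2w - 1) divides it; the quotient is 5w**3 + 24w**2 + 1085w - 218.
Continuing, w = 1/5 is a root, so (5w - 1) divides it; the quotient is w**2 + 5w + 218.
The quadratic w**2 + 5w + 218 has discriminant -847 < 0 and is irreducible over ℤ.

(2w - 1)(5w - 1)(6w - 7)(w**2 + 5w + 218)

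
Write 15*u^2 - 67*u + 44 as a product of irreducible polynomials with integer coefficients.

(3*u - 11)*(5*u - 4)

Need a pair with product 15·44 = 660 and sum -67: that's -12 and -55.
Split the middle term: 15*u^2 - 12*u - 55*u + 44 = 3*u*(5*u - 4) - 11*(5*u - 4).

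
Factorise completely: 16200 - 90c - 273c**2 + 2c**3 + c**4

(c + 15)(c + 9)(c - 10)(c - 12)

Among the possible rational roots, c = 12 is a root, so (c - 12) divides it; the quotient is c**3 + 14c**2 - 105c - 1350.
Continuing, c = 10 is a root, so (c - 10) is a factor; dividing leaves c**2 + 24c + 135.
The remaining quadratic factors as (c + 15)(c + 9).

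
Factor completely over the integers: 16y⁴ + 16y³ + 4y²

Every term has a factor of 4y²; factoring it out leaves 4y² + 4y + 1.
Recognize a perfect-square trinomial with the parts 1 and 2y.

4y²(2y + 1)²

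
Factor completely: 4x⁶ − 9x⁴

Pull out the common factor x⁴, leaving 4x² − 9.
Recognize a difference of squares with the parts 2x and 3.

x⁴(2x + 3)(2x − 3)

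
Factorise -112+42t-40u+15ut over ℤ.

(3t-8)(5u+14)

Group as (15ut-40u) + (42t-112) = 5u(3t-8) + 14(3t-8).
Both groups share the factor (3t-8).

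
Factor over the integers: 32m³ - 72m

8m(2m + 3)(2m - 3)

Every term has a factor of 8m. Then 4m² - 9 = (2m)² − (3)².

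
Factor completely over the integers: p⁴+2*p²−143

Substitute u = p² to get a quadratic in u, then factor.
p²−11 is irreducible over ℤ (11 is not a perfect square).
p²+13 is irreducible over ℤ (always positive, so no real roots).

(p²+13)*(p²−11)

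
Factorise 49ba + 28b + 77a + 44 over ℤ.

(7a + 4)(7b + 11)

Group as (49ba + 28b) + (77a + 44) = 7b(7a + 4) + 11(7a + 4).
Both groups share the factor (7a + 4).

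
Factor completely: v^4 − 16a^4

Difference of squares twice: with A = v and B = 2a, A⁴ − B⁴ = (A² − B²)(A² + B²), and A² − B² factors again.

(v − 2a)(v + 2a)(v^2 + 4a^2)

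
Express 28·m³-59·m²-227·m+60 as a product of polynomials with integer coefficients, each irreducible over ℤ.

By the rational root theorem, m = 1/4 is a root, so (4·m-1) is a factor; dividing leaves 7·m²-13·m-60.
The remaining quadratic factors as (m-4)(7·m+15).

(4·m-1)·(7·m+15)·(m-4)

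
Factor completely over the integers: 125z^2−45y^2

5(5z−3y)(5z+3y)

Every term has a factor of 5. Then 25z^2−9y^2 = (5z)² − (3y)².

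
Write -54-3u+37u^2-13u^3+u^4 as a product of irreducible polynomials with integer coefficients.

(u+1)(u-2)(u-3)(u-9)

Among the possible rational roots, u = 2 is a root, so (u-2) divides it; the quotient is u^3-11u^2+15u+27.
Then u = 9 is a root, so (u-9) is a factor; dividing leaves u^2-2u-3.
The remaining quadratic factors as (u-3)(u+1).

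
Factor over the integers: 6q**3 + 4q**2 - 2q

Pull out the common factor 2q, then factor the remaining trinomial.

2q(3q - 1)(q + 1)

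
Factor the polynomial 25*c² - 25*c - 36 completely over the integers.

Need a pair with product 25·(-36) = -900 and sum -25: that's 20 and -45.
Split the middle term: 25*c² + 20*c - 45*c - 36 = 5*c*(5*c + 4) - 9*(5*c + 4).

(5*c + 4)*(5*c - 9)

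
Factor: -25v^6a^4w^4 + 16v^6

Every term has a factor of v^6; factoring it out leaves -25a^4w^4 + 16.
Recognize a difference of squares with the parts 4 and 5a^2w^2.

-v^6(5a^2w^2 + 4)(5a^2w^2 - 4)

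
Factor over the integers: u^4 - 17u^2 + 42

(u^2 - 14)(u^2 - 3)

Substitute w = u^2 to get a quadratic in w, then factor.
u^2 - 14 is irreducible over ℤ (14 is not a perfect square).
u^2 - 3 is irreducible over ℤ (3 is not a perfect square).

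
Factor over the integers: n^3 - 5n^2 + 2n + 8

Among the possible rational roots, n = -1 is a root, giving the factor (n + 1) and quotient n^2 - 6n + 8.
The remaining quadratic factors as (n - 4)(n - 2).

(n + 1)(n - 2)(n - 4)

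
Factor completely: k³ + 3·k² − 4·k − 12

(k + 2)·(k + 3)·(k − 2)

Trying the rational-root candidates, k = −2 is a root, so (k + 2) divides it; the quotient is k² + k − 6.
The remaining quadratic factors as (k − 2)(k + 3).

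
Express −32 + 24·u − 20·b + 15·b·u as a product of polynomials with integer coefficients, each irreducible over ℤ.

Group as (15·b·u − 20·b) + (24·u − 32) = 5·b·(3·u − 4) + 8·(3·u − 4).
Both groups share the factor (3·u − 4).

(3·u − 4)·(5·b + 8)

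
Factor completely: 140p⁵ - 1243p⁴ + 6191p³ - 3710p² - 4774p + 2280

Trying the rational-root candidates, p = 5/4 is a root, so (4p - 5) is a factor; dividing leaves 35p⁴ - 267p³ + 1214p² + 590p - 456.
Then p = 3/7 is a root, so (7p - 3) is a factor; dividing leaves 5p³ - 36p² + 158p + 152.
Continuing, p = -4/5 is a root, so (5p + 4) divides it; the quotient is p² - 8p + 38.
The quadratic p² - 8p + 38 has discriminant -88 < 0 and is irreducible over ℤ.

(4p - 5)(5p + 4)(7p - 3)(p² - 8p + 38)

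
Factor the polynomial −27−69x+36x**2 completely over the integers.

3(3x+1)(4x−9)

Pull out the common factor 3, then factor the remaining trinomial.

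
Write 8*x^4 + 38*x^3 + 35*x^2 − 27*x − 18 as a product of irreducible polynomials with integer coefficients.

Trying the rational-root candidates, x = −2 is a root, so (x + 2) divides it; the quotient is 8*x^3 + 22*x^2 − 9*x − 9.
Then x = −3 is a root, so (x + 3) divides it; the quotient is 8*x^2 − 2*x − 3.
The remaining quadratic factors as (2*x + 1)(4*x − 3).

(2*x + 1)*(4*x − 3)*(x + 2)*(x + 3)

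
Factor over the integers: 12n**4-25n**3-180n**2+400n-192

(3n-4)(4n-3)(n+4)(n-4)

By the rational root theorem, n = 4 is a root, so (n-4) divides it; the quotient is 12n**3+23n**2-88n+48.
Then n = 3/4 is a root, so (4n-3) divides it; the quotient is 3n**2+8n-16.
The remaining quadratic factors as (n+4)(3n-4).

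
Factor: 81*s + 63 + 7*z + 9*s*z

Group as (9*s*z + 81*s) + (7*z + 63) = 9*s*(z + 9) + 7*(z + 9).
Both groups share the factor (z + 9).

(9*s + 7)*(z + 9)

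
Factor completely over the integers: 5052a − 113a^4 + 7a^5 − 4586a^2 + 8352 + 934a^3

(7a + 6)(a − 3)(a − 8)(a^2 − 6a + 58)

Among the possible rational roots, a = 3 is a root, giving the factor (a − 3) and quotient 7a^4 − 92a^3 + 658a^2 − 2612a − 2784.
Next, a = −6/7 is a root, so (7a + 6) is a factor; dividing leaves a^3 − 14a^2 + 106a − 464.
Continuing, a = 8 is a root, so (a − 8) divides it; the quotient is a^2 − 6a + 58.
The quadratic a^2 − 6a + 58 has discriminant −196 < 0 and is irreducible over ℤ.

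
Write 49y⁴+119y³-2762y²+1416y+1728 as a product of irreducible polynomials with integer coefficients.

By the rational root theorem, y = 6 is a root, giving the factor (y-6) and quotient 49y³+413y²-284y-288.
Then y = -4/7 is a root, giving the factor (7y+4) and quotient 7y²+55y-72.
The remaining quadratic factors as (7y-8)(y+9).

(7y+4)(7y-8)(y+9)(y-6)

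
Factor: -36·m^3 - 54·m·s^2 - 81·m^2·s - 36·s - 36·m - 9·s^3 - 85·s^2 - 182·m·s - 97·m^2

Group: 4·m·(-9·m^2 - 18·m·s - 4·m - 9·s^2 - 4·s) + (s + 9)·(-9·m^2 - 18·m·s - 4·m - 9·s^2 - 4·s); both groups contain (-9·m^2 - 18·m·s - 4·m - 9·s^2 - 4·s), so (4·m + s + 9) is a factor with cofactor -9·m^2 - 18·m·s - 4·m - 9·s^2 - 4·s.
The cofactor groups again: -9·m^2 - 18·m·s - 4·m - 9·s^2 - 4·s = -m·(9·m + 9·s + 4) - s·(9·m + 9·s + 4); both groups contain (9·m + 9·s + 4), giving -(m + s)·(9·m + 9·s + 4).

-(4·m + s + 9)·(9·m + 9·s + 4)·(m + s)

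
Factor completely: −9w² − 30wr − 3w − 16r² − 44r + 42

−(3w + 2r + 7)(3w + 8r − 6)

Group: −3w(3w + 2r + 7) + (−8r + 6)(3w + 2r + 7); both groups contain (3w + 2r + 7).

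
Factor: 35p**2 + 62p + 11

(5p + 1)(7p + 11)

Need a pair with product 35·11 = 385 and sum 62: that's 55 and 7.
Split the middle term: 35p**2 + 55p + 7p + 11 = 5p(7p + 11) + (7p + 11).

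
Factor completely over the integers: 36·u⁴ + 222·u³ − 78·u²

6·u²·(2·u + 13)·(3·u − 1)

Pull out the common factor 6·u², then factor the remaining trinomial.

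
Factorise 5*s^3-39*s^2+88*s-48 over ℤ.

(5*s-4)*(s-3)*(s-4)

Trying the rational-root candidates, s = 4 is a root, so (s-4) divides it; the quotient is 5*s^2-19*s+12.
The remaining quadratic factors as (s-3)(5*s-4).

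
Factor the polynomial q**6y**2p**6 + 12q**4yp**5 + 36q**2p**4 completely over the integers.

Every term has a factor of q**2p**4; factoring it out leaves q**4y**2p**2 + 12q**2yp + 36.
Recognize a perfect-square trinomial with the parts q**2yp and 6.

p**4q**2(q**2yp + 6)**2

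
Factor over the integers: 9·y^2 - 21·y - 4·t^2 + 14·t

Group: 3·y·(3·y - 2·t) + (2·t - 7)·(3·y - 2·t); both groups contain (3·y - 2·t).

(3·y - 2·t)·(3·y + 2·t - 7)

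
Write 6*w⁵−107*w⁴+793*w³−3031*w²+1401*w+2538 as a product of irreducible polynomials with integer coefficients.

By the rational root theorem, w = 3/2 is a root, giving the factor (2*w−3) and quotient 3*w⁴−49*w³+323*w²−1031*w−846.
Continuing, w = 9 is a root, giving the factor (w−9) and quotient 3*w³−22*w²+125*w+94.
Next, w = −2/3 is a root, so (3*w+2) is a factor; dividing leaves w²−8*w+47.
The quadratic w²−8*w+47 has discriminant −124 < 0 and is irreducible over ℤ.

(2*w−3)*(3*w+2)*(w−9)*(w²−8*w+47)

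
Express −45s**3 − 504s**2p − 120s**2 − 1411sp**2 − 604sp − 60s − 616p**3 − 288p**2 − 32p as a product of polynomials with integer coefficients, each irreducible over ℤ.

Group: 15s(−3s**2 − 32sp − 8s − 77p**2 − 36p − 4) + 8p(−3s**2 − 32sp − 8s − 77p**2 − 36p − 4); both groups contain (−3s**2 − 32sp − 8s − 77p**2 − 36p − 4), so (15s + 8p) is a factor with cofactor −3s**2 − 32sp − 8s − 77p**2 − 36p − 4.
The cofactor groups again: −3s**2 − 32sp − 8s − 77p**2 − 36p − 4 = −s(3s + 11p + 2) + (−7p − 2)(3s + 11p + 2); both groups contain (3s + 11p + 2), giving −(s + 7p + 2)(3s + 11p + 2).

−(3s + 11p + 2)(s + 7p + 2)(15s + 8p)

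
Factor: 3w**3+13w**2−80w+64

(3w−8)(w+8)(w−1)

Trying the rational-root candidates, w = 1 is a root, giving the factor (w−1) and quotient 3w**2+16w−64.
The remaining quadratic factors as (w+8)(3w−8).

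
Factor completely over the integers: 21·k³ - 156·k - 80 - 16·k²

(3·k - 10)·(7·k + 4)·(k + 2)

Trying the rational-root candidates, k = -2 is a root, so (k + 2) divides it; the quotient is 21·k² - 58·k - 40.
The remaining quadratic factors as (7·k + 4)(3·k - 10).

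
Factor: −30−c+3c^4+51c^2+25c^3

(3c−2)(c+1)(c+3)(c+5)

Testing divisors of the constant over divisors of the leading coefficient, c = −1 is a root, so (c+1) is a factor; dividing leaves 3c^3+22c^2+29c−30.
Next, c = 2/3 is a root, so (3c−2) is a factor; dividing leaves c^2+8c+15.
The remaining quadratic factors as (c+5)(c+3).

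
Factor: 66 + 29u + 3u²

(3u + 11)(u + 6)

Need a pair with product 3·66 = 198 and sum 29: that's 11 and 18.
Split the middle term: 3u² + 11u + 18u + 66 = u(3u + 11) + 6(3u + 11).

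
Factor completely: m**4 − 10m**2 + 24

(m + 2)(m − 2)(m**2 − 6)

Substitute u = m**2 to get a quadratic in u, then factor.
m**2 − 4 is a difference of squares.
m**2 − 6 is irreducible over ℤ (6 is not a perfect square).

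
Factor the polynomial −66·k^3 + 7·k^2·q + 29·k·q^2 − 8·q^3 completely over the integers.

Group: 3·k·(−22·k^2 − 5·k·q + 8·q^2) − q·(−22·k^2 − 5·k·q + 8·q^2); both groups contain (−22·k^2 − 5·k·q + 8·q^2), so (3·k − q) is a factor with cofactor −22·k^2 − 5·k·q + 8·q^2.
The cofactor groups again: −22·k^2 − 5·k·q + 8·q^2 = −2·k·(11·k + 8·q) + q·(11·k + 8·q); both groups contain (11·k + 8·q), giving −(2·k − q)·(11·k + 8·q).

−(11·k + 8·q)·(2·k − q)·(3·k − q)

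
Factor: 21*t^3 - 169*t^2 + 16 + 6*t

(3*t - 1)*(7*t + 2)*(t - 8)

Trying the rational-root candidates, t = 8 is a root, so (t - 8) divides it; the quotient is 21*t^2 - t - 2.
The remaining quadratic factors as (7*t + 2)(3*t - 1).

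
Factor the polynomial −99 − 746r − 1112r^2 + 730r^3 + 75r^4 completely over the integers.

Among the possible rational roots, r = −1/3 is a root, giving the factor (3r + 1) and quotient 25r^3 + 235r^2 − 449r − 99.
Next, r = −1/5 is a root, so (5r + 1) divides it; the quotient is 5r^2 + 46r − 99.
The remaining quadratic factors as (r + 11)(5r − 9).

(3r + 1)(5r + 1)(5r − 9)(r + 11)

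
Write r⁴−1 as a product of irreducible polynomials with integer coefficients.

(r)⁴ − (1)⁴ = ((r)² − (1)²)((r)² + (1)²); the first factor splits again, the second (r²+1) is irreducible.

(r+1)·(r−1)·(r²+1)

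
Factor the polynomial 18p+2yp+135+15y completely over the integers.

Group as (2yp+15y) + (18p+135) = y(2p+15) + 9(2p+15).
Both groups share the factor (2p+15).

(2p+15)(y+9)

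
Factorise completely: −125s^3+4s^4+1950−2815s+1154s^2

(4s−5)(s−13)(s−15)(s−2)

Trying the rational-root candidates, s = 15 is a root, so (s−15) divides it; the quotient is 4s^3−65s^2+179s−130.
Next, s = 2 is a root, giving the factor (s−2) and quotient 4s^2−57s+65.
The remaining quadratic factors as (s−13)(4s−5).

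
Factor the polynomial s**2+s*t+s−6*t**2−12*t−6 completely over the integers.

(s+3*t+3)*(s−2*t−2)

Group: s*(s−2*t−2) + (3*t+3)*(s−2*t−2); both groups contain (s−2*t−2).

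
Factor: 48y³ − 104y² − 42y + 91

(6y − 13)(8y² − 7)

Group as (48y³ − 42y) + (−104y² + 91) = 6y(8y² − 7) − 13(8y² − 7).
Both groups share the factor (8y² − 7).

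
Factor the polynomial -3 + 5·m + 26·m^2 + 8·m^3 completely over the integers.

Among the possible rational roots, m = -1/2 is a root, so (2·m + 1) is a factor; dividing leaves 4·m^2 + 11·m - 3.
The remaining quadratic factors as (4·m - 1)(m + 3).

(2·m + 1)·(4·m - 1)·(m + 3)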